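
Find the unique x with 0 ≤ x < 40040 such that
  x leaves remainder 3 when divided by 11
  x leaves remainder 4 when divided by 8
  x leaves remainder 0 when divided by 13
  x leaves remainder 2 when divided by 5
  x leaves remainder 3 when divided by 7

18252

The moduli are pairwise coprime; N = 11·8·13·5·7 = 40040.
N/11 = 3640; 3640 ≡ 10 (mod 11); 10·10 ≡ 1, so inverse 10.
N/8 = 5005; 5005 ≡ 5 (mod 8); 5·5 ≡ 1, so inverse 5.
N/13 = 3080; 3080 ≡ 12 (mod 13); 12·12 ≡ 1, so inverse 12.
N/5 = 8008; 8008 ≡ 3 (mod 5); 3·2 ≡ 1, so inverse 2.
N/7 = 5720; 5720 ≡ 1 (mod 7), inverse 1.
x ≡ 3·3640·10 + 4·5005·5 + 0·3080·12 + 2·8008·2 + 3·5720·1 = 258492.
258492 mod 40040 = 18252.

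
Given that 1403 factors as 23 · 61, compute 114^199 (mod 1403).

160

Mod 23: 114 ≡ 22; by Fermat, exponent reduces to 199 mod 22 = 1; 22^1 ≡ 22 (mod 23).
Mod 61: 114 ≡ 53; by Fermat, exponent reduces to 199 mod 60 = 19; 53^19 ≡ 38 (mod 61).
Combine by CRT: x ≡ 22 (mod 23), x ≡ 38 (mod 61) ⇒ x ≡ 160 (mod 1403).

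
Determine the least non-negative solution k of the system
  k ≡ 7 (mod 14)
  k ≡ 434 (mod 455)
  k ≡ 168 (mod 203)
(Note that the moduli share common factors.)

3619

Combine the congruences pairwise.
gcd(14, 455) = 7 and 7 | (434 − 7), so the pair is consistent; merging gives k ≡ 889 (mod 910), where 910 = lcm(14, 455).
gcd(910, 203) = 7 and 7 | (168 − 889), so the pair is consistent; merging gives k ≡ 3619 (mod 26390), where 26390 = lcm(910, 203).
The solution is unique modulo lcm(14, 455, 203) = 26390.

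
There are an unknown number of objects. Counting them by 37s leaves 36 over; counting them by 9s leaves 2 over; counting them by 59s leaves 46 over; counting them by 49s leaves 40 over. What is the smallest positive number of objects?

801974

From N ≡ 36 (mod 37) write N = 36 + 37t. Substituting into N ≡ 2 (mod 9) gives 37t ≡ 2 (mod 9), and since 1⁻¹ ≡ 1 (mod 9), t ≡ 2. Hence N ≡ 36 + 37·2 = 110 (mod 333).
From N ≡ 110 (mod 333) write N = 110 + 333t. Substituting into N ≡ 46 (mod 59) gives 333t ≡ 54 (mod 59), and since 38⁻¹ ≡ 14 (mod 59), t ≡ 48. Hence N ≡ 110 + 333·48 = 16094 (mod 19647).
From N ≡ 16094 (mod 19647) write N = 16094 + 19647t. Substituting into N ≡ 40 (mod 49) gives 19647t ≡ 18 (mod 49), and since 47⁻¹ ≡ 24 (mod 49), t ≡ 40. Hence N ≡ 16094 + 19647·40 = 801974 (mod 962703).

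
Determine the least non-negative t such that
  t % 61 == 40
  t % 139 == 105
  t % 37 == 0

From t ≡ 40 (mod 61) write t = 40 + 61s. Substituting into t ≡ 105 (mod 139) gives 61s ≡ 65 (mod 139), and since 61⁻¹ ≡ 98 (mod 139), s ≡ 115. Hence t ≡ 40 + 61·115 = 7055 (mod 8479).
From t ≡ 7055 (mod 8479) write t = 7055 + 8479s. Substituting into t ≡ 0 (mod 37) gives 8479s ≡ 12 (mod 37), and since 6⁻¹ ≡ 31 (mod 37), s ≡ 2. Hence t ≡ 7055 + 8479·2 = 24013 (mod 313723).

24013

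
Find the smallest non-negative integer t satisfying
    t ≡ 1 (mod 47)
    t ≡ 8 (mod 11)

283

From t ≡ 1 (mod 47) write t = 1 + 47s. Substituting into t ≡ 8 (mod 11) gives 47s ≡ 7 (mod 11), and since 3⁻¹ ≡ 4 (mod 11), s ≡ 6. Hence t ≡ 1 + 47·6 = 283 (mod 517).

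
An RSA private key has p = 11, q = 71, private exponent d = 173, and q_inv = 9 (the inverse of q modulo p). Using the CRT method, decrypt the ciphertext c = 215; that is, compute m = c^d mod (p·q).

18

d_p = d mod (p−1) = 173 mod 10 = 3; d_q = d mod (q−1) = 33.
m₁ = c^(d_p) mod p: c ≡ 6 (mod 11), and 6^3 mod 11 = 7.
m₂ = c^(d_q) mod q: c ≡ 2 (mod 71), and 2^33 mod 71 = 18.
h = q_inv·(m₁ − m₂) mod p = 9·(7 − 18) mod 11 = 0.
m = m₂ + h·q = 18 + 0·71 = 18.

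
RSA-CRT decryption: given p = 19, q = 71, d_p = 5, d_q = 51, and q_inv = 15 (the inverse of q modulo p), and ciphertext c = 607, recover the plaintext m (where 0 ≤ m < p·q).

1177

m₁ = c^(d_p) mod p: c ≡ 18 (mod 19), and 18^5 mod 19 = 18.
m₂ = c^(d_q) mod q: c ≡ 39 (mod 71), and 39^51 mod 71 = 41.
h = q_inv·(m₁ − m₂) mod p = 15·(18 − 41) mod 19 = 16.
m = m₂ + h·q = 41 + 16·71 = 1177.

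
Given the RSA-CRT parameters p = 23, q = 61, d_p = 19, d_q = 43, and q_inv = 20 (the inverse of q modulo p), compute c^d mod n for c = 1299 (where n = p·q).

176

m₁ = c^(d_p) mod p: c ≡ 11 (mod 23), and 11^19 mod 23 = 15.
m₂ = c^(d_q) mod q: c ≡ 18 (mod 61), and 18^43 mod 61 = 54.
h = q_inv·(m₁ − m₂) mod p = 20·(15 − 54) mod 23 = 2.
m = m₂ + h·q = 54 + 2·61 = 176.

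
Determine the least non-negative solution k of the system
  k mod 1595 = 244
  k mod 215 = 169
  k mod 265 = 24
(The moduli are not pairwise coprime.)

Combine the congruences pairwise.
gcd(1595, 215) = 5 and 5 | (169 − 244), so the pair is consistent; merging gives k ≡ 56069 (mod 68585), where 68585 = lcm(1595, 215).
gcd(68585, 265) = 5 and 5 | (24 − 56069), so the pair is consistent; merging gives k ≡ 3142394 (mod 3635005), where 3635005 = lcm(68585, 265).
The solution is unique modulo lcm(1595, 215, 265) = 3635005.

3142394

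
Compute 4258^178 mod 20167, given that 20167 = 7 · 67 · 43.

4258

Mod 7: 4258 ≡ 2; by Fermat, exponent reduces to 178 mod 6 = 4; 2^4 ≡ 2 (mod 7).
Mod 67: 4258 ≡ 37; by Fermat, exponent reduces to 178 mod 66 = 46; 37^46 ≡ 37 (mod 67).
Mod 43: 4258 ≡ 1; by Fermat, exponent reduces to 178 mod 42 = 10; 1^10 ≡ 1 (mod 43).
Combine by CRT: x ≡ 2 (mod 7), x ≡ 37 (mod 67), x ≡ 1 (mod 43) ⇒ x ≡ 4258 (mod 20167).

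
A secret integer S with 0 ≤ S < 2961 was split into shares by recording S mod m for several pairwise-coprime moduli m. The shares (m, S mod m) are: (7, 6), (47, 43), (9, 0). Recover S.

90

The moduli are pairwise coprime; N = 7·47·9 = 2961.
N/7 = 423; 423 ≡ 3 (mod 7); 3·5 ≡ 1, so inverse 5.
N/47 = 63; 63 ≡ 16 (mod 47); 16·3 ≡ 1, so inverse 3.
N/9 = 329; 329 ≡ 5 (mod 9); 5·2 ≡ 1, so inverse 2.
S ≡ 6·423·5 + 43·63·3 + 0·329·2 = 20817.
20817 mod 2961 = 90.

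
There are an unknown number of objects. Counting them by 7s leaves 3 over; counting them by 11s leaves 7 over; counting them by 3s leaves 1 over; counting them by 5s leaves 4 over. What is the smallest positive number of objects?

From N ≡ 3 (mod 7) write N = 3 + 7t. Substituting into N ≡ 7 (mod 11) gives 7t ≡ 4 (mod 11), and since 7⁻¹ ≡ 8 (mod 11), t ≡ 10. Hence N ≡ 3 + 7·10 = 73 (mod 77).
From N ≡ 73 (mod 77) write N = 73 + 77t. Substituting into N ≡ 1 (mod 3) gives 77t ≡ 0 (mod 3), and since 2⁻¹ ≡ 2 (mod 3), t ≡ 0. Hence N ≡ 73 + 77·0 = 73 (mod 231).
From N ≡ 73 (mod 231) write N = 73 + 231t. Substituting into N ≡ 4 (mod 5) gives 231t ≡ 1 (mod 5), and since 1⁻¹ ≡ 1 (mod 5), t ≡ 1. Hence N ≡ 73 + 231·1 = 304 (mod 1155).

304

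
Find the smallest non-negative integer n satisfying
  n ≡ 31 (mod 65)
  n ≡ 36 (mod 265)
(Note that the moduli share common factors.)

3216

gcd(65, 265) = 5 and 5 | (36 − 31), so the pair is consistent; merging gives n ≡ 3216 (mod 3445), where 3445 = lcm(65, 265).
The solution is unique modulo lcm(65, 265) = 3445.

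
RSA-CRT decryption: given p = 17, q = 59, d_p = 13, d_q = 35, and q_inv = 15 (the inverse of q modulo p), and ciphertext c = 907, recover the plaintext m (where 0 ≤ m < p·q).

843

m₁ = c^(d_p) mod p: c ≡ 6 (mod 17), and 6^13 mod 17 = 10.
m₂ = c^(d_q) mod q: c ≡ 22 (mod 59), and 22^35 mod 59 = 17.
h = q_inv·(m₁ − m₂) mod p = 15·(10 − 17) mod 17 = 14.
m = m₂ + h·q = 17 + 14·59 = 843.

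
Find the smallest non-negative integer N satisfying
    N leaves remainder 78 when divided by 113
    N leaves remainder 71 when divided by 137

756

From N ≡ 78 (mod 113) write N = 78 + 113t. Substituting into N ≡ 71 (mod 137) gives 113t ≡ 130 (mod 137), and since 113⁻¹ ≡ 97 (mod 137), t ≡ 6. Hence N ≡ 78 + 113·6 = 756 (mod 15481).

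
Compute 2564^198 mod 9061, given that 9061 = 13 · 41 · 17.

2055

Mod 13: 2564 ≡ 3; by Fermat, exponent reduces to 198 mod 12 = 6; 3^6 ≡ 1 (mod 13).
Mod 41: 2564 ≡ 22; by Fermat, exponent reduces to 198 mod 40 = 38; 22^38 ≡ 5 (mod 41).
Mod 17: 2564 ≡ 14; by Fermat, exponent reduces to 198 mod 16 = 6; 14^6 ≡ 15 (mod 17).
Combine by CRT: x ≡ 1 (mod 13), x ≡ 5 (mod 41), x ≡ 15 (mod 17) ⇒ x ≡ 2055 (mod 9061).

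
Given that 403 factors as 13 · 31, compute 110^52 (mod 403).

360

Mod 13: 110 ≡ 6; by Fermat, exponent reduces to 52 mod 12 = 4; 6^4 ≡ 9 (mod 13).
Mod 31: 110 ≡ 17; by Fermat, exponent reduces to 52 mod 30 = 22; 17^22 ≡ 19 (mod 31).
Combine by CRT: x ≡ 9 (mod 13), x ≡ 19 (mod 31) ⇒ x ≡ 360 (mod 403).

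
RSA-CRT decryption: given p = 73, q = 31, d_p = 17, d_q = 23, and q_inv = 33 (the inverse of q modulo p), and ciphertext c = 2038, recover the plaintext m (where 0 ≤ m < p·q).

m₁ = c^(d_p) mod p: c ≡ 67 (mod 73), and 67^17 mod 73 = 61.
m₂ = c^(d_q) mod q: c ≡ 23 (mod 31), and 23^23 mod 31 = 15.
h = q_inv·(m₁ − m₂) mod p = 33·(61 − 15) mod 73 = 58.
m = m₂ + h·q = 15 + 58·31 = 1813.

1813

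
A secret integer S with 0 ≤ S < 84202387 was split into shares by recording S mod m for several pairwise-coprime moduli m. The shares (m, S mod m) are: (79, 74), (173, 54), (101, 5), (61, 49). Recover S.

The moduli are pairwise coprime; N = 79·173·101·61 = 84202387.
N/79 = 1065853; 1065853 ≡ 64 (mod 79); 64·21 ≡ 1, so inverse 21.
N/173 = 486719; 486719 ≡ 70 (mod 173); 70·131 ≡ 1, so inverse 131.
N/101 = 833687; 833687 ≡ 33 (mod 101); 33·49 ≡ 1, so inverse 49.
N/61 = 1380367; 1380367 ≡ 59 (mod 61); 59·30 ≡ 1, so inverse 30.
S ≡ 74·1065853·21 + 54·486719·131 + 5·833687·49 + 49·1380367·30 = 7332778573.
7332778573 mod 84202387 = 7170904.

7170904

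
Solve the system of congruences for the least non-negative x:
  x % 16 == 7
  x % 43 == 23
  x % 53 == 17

The moduli are pairwise coprime; N = 16·43·53 = 36464.
N/16 = 2279; 2279 ≡ 7 (mod 16); 7·7 ≡ 1, so inverse 7.
N/43 = 848; 848 ≡ 31 (mod 43); 31·25 ≡ 1, so inverse 25.
N/53 = 688; 688 ≡ 52 (mod 53); 52·52 ≡ 1, so inverse 52.
x ≡ 7·2279·7 + 23·848·25 + 17·688·52 = 1207463.
1207463 mod 36464 = 4151.

4151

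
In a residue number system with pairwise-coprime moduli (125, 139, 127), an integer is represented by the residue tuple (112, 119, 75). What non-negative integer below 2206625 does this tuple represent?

Combine the congruences pairwise.
From x ≡ 112 (mod 125) write x = 112 + 125t. Substituting into x ≡ 119 (mod 139) gives 125t ≡ 7 (mod 139), and since 125⁻¹ ≡ 129 (mod 139), t ≡ 69. Hence x ≡ 112 + 125·69 = 8737 (mod 17375).
From x ≡ 8737 (mod 17375) write x = 8737 + 17375t. Substituting into x ≡ 75 (mod 127) gives 17375t ≡ 101 (mod 127), and since 103⁻¹ ≡ 37 (mod 127), t ≡ 54. Hence x ≡ 8737 + 17375·54 = 946987 (mod 2206625).

946987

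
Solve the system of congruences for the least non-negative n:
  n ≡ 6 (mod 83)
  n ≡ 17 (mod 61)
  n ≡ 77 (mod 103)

The moduli are pairwise coprime; M = 83·61·103 = 521489.
M/83 = 6283; 6283 ≡ 58 (mod 83); 58·73 ≡ 1, so inverse 73.
M/61 = 8549; 8549 ≡ 9 (mod 61); 9·34 ≡ 1, so inverse 34.
M/103 = 5063; 5063 ≡ 16 (mod 103); 16·58 ≡ 1, so inverse 58.
n ≡ 6·6283·73 + 17·8549·34 + 77·5063·58 = 30304634.
30304634 mod 521489 = 58272.

58272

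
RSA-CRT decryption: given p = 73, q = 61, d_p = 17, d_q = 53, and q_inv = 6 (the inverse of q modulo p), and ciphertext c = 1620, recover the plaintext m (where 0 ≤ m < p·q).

m₁ = c^(d_p) mod p: c ≡ 14 (mod 73), and 14^17 mod 73 = 28.
m₂ = c^(d_q) mod q: c ≡ 34 (mod 61), and 34^53 mod 61 = 20.
h = q_inv·(m₁ − m₂) mod p = 6·(28 − 20) mod 73 = 48.
m = m₂ + h·q = 20 + 48·61 = 2948.

2948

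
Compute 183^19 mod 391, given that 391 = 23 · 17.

344

Mod 23: 183 ≡ 22; 22^19 ≡ 22 (mod 23).
Mod 17: 183 ≡ 13; by Fermat, exponent reduces to 19 mod 16 = 3; 13^3 ≡ 4 (mod 17).
Combine by CRT: x ≡ 22 (mod 23), x ≡ 4 (mod 17) ⇒ x ≡ 344 (mod 391).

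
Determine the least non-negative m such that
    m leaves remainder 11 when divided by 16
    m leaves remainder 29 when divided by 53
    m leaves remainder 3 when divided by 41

The moduli are pairwise coprime; N = 16·53·41 = 34768.
N/16 = 2173; 2173 ≡ 13 (mod 16); 13·5 ≡ 1, so inverse 5.
N/53 = 656; 656 ≡ 20 (mod 53); 20·8 ≡ 1, so inverse 8.
N/41 = 848; 848 ≡ 28 (mod 41); 28·22 ≡ 1, so inverse 22.
m ≡ 11·2173·5 + 29·656·8 + 3·848·22 = 327675.
327675 mod 34768 = 14763.

14763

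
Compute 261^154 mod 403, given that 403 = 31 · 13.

196

Mod 31: 261 ≡ 13; by Fermat, exponent reduces to 154 mod 30 = 4; 13^4 ≡ 10 (mod 31).
Mod 13: 261 ≡ 1; by Fermat, exponent reduces to 154 mod 12 = 10; 1^10 ≡ 1 (mod 13).
Combine by CRT: x ≡ 10 (mod 31), x ≡ 1 (mod 13) ⇒ x ≡ 196 (mod 403).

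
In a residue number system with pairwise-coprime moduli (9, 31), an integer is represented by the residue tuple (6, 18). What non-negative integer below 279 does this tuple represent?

204

From x ≡ 6 (mod 9) write x = 6 + 9t. Substituting into x ≡ 18 (mod 31) gives 9t ≡ 12 (mod 31), and since 9⁻¹ ≡ 7 (mod 31), t ≡ 22. Hence x ≡ 6 + 9·22 = 204 (mod 279).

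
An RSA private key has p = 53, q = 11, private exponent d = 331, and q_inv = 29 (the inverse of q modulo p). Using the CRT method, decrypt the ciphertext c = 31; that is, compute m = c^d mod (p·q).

d_p = d mod (p−1) = 331 mod 52 = 19; d_q = d mod (q−1) = 1.
m₁ = c^(d_p) mod p: c ≡ 31 (mod 53), and 31^19 mod 53 = 8.
m₂ = c^(d_q) mod q: c ≡ 9 (mod 11), and 9^1 mod 11 = 9.
h = q_inv·(m₁ − m₂) mod p = 29·(8 − 9) mod 53 = 24.
m = m₂ + h·q = 9 + 24·11 = 273.

273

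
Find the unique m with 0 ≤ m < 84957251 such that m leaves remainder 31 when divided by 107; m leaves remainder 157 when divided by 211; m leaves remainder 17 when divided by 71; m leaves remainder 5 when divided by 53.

Combine the congruences pairwise.
From m ≡ 31 (mod 107) write m = 31 + 107t. Substituting into m ≡ 157 (mod 211) gives 107t ≡ 126 (mod 211), and since 107⁻¹ ≡ 71 (mod 211), t ≡ 84. Hence m ≡ 31 + 107·84 = 9019 (mod 22577).
From m ≡ 9019 (mod 22577) write m = 9019 + 22577t. Substituting into m ≡ 17 (mod 71) gives 22577t ≡ 15 (mod 71), and since 70⁻¹ ≡ 70 (mod 71), t ≡ 56. Hence m ≡ 9019 + 22577·56 = 1273331 (mod 1602967).
From m ≡ 1273331 (mod 1602967) write m = 1273331 + 1602967t. Substituting into m ≡ 5 (mod 53) gives 1602967t ≡ 52 (mod 53), and since 35⁻¹ ≡ 50 (mod 53), t ≡ 3. Hence m ≡ 1273331 + 1602967·3 = 6082232 (mod 84957251).

6082232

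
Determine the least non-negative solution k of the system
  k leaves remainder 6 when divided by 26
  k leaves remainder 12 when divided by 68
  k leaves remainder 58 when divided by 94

gcd(26, 68) = 2 and 2 | (12 − 6), so the pair is consistent; merging gives k ≡ 760 (mod 884), where 884 = lcm(26, 68).
gcd(884, 94) = 2 and 2 | (58 − 760), so the pair is consistent; merging gives k ≡ 28164 (mod 41548), where 41548 = lcm(884, 94).
The solution is unique modulo lcm(26, 68, 94) = 41548.

28164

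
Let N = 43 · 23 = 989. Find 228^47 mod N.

590

Mod 43: 228 ≡ 13; by Fermat, exponent reduces to 47 mod 42 = 5; 13^5 ≡ 31 (mod 43).
Mod 23: 228 ≡ 21; by Fermat, exponent reduces to 47 mod 22 = 3; 21^3 ≡ 15 (mod 23).
Combine by CRT: x ≡ 31 (mod 43), x ≡ 15 (mod 23) ⇒ x ≡ 590 (mod 989).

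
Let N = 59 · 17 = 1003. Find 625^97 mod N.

846

Mod 59: 625 ≡ 35; by Fermat, exponent reduces to 97 mod 58 = 39; 35^39 ≡ 20 (mod 59).
Mod 17: 625 ≡ 13; by Fermat, exponent reduces to 97 mod 16 = 1; 13^1 ≡ 13 (mod 17).
Combine by CRT: x ≡ 20 (mod 59), x ≡ 13 (mod 17) ⇒ x ≡ 846 (mod 1003).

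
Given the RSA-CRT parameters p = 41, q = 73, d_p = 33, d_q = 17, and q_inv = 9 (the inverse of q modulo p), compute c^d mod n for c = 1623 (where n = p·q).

1088

m₁ = c^(d_p) mod p: c ≡ 24 (mod 41), and 24^33 mod 41 = 22.
m₂ = c^(d_q) mod q: c ≡ 17 (mod 73), and 17^17 mod 73 = 66.
h = q_inv·(m₁ − m₂) mod p = 9·(22 − 66) mod 41 = 14.
m = m₂ + h·q = 66 + 14·73 = 1088.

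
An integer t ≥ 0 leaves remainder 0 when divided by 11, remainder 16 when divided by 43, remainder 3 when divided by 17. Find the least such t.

The moduli are pairwise coprime; N = 11·43·17 = 8041.
N/11 = 731; 731 ≡ 5 (mod 11); 5·9 ≡ 1, so inverse 9.
N/43 = 187; 187 ≡ 15 (mod 43); 15·23 ≡ 1, so inverse 23.
N/17 = 473; 473 ≡ 14 (mod 17); 14·11 ≡ 1, so inverse 11.
t ≡ 0·731·9 + 16·187·23 + 3·473·11 = 84425.
84425 mod 8041 = 4015.

4015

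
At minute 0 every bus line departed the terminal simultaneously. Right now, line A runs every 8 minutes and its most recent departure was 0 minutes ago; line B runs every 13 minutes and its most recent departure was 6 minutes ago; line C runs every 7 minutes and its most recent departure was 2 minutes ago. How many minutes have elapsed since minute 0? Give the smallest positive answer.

240

Combine the congruences pairwise.
From t ≡ 0 (mod 8) write t = 0 + 8s. Substituting into t ≡ 6 (mod 13) gives 8s ≡ 6 (mod 13), and since 8⁻¹ ≡ 5 (mod 13), s ≡ 4. Hence t ≡ 0 + 8·4 = 32 (mod 104).
From t ≡ 32 (mod 104) write t = 32 + 104s. Substituting into t ≡ 2 (mod 7) gives 104s ≡ 5 (mod 7), and since 6⁻¹ ≡ 6 (mod 7), s ≡ 2. Hence t ≡ 32 + 104·2 = 240 (mod 728).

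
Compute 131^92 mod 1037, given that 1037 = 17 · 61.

752

Mod 17: 131 ≡ 12; by Fermat, exponent reduces to 92 mod 16 = 12; 12^12 ≡ 4 (mod 17).
Mod 61: 131 ≡ 9; by Fermat, exponent reduces to 92 mod 60 = 32; 9^32 ≡ 20 (mod 61).
Combine by CRT: x ≡ 4 (mod 17), x ≡ 20 (mod 61) ⇒ x ≡ 752 (mod 1037).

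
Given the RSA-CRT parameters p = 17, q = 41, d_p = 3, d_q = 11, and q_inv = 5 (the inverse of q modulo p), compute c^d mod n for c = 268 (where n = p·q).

m₁ = c^(d_p) mod p: c ≡ 13 (mod 17), and 13^3 mod 17 = 4.
m₂ = c^(d_q) mod q: c ≡ 22 (mod 41), and 22^11 mod 41 = 7.
h = q_inv·(m₁ − m₂) mod p = 5·(4 − 7) mod 17 = 2.
m = m₂ + h·q = 7 + 2·41 = 89.

89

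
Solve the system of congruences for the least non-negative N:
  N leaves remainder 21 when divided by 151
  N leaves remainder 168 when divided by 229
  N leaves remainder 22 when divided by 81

394735

From N ≡ 21 (mod 151) write N = 21 + 151t. Substituting into N ≡ 168 (mod 229) gives 151t ≡ 147 (mod 229), and since 151⁻¹ ≡ 91 (mod 229), t ≡ 95. Hence N ≡ 21 + 151·95 = 14366 (mod 34579).
From N ≡ 14366 (mod 34579) write N = 14366 + 34579t. Substituting into N ≡ 22 (mod 81) gives 34579t ≡ 74 (mod 81), and since 73⁻¹ ≡ 10 (mod 81), t ≡ 11. Hence N ≡ 14366 + 34579·11 = 394735 (mod 2800899).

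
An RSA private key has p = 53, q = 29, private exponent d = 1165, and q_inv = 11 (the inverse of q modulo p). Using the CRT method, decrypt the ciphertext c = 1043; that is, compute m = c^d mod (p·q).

579

d_p = d mod (p−1) = 1165 mod 52 = 21; d_q = d mod (q−1) = 17.
m₁ = c^(d_p) mod p: c ≡ 36 (mod 53), and 36^21 mod 53 = 49.
m₂ = c^(d_q) mod q: c ≡ 28 (mod 29), and 28^17 mod 29 = 28.
h = q_inv·(m₁ − m₂) mod p = 11·(49 − 28) mod 53 = 19.
m = m₂ + h·q = 28 + 19·29 = 579.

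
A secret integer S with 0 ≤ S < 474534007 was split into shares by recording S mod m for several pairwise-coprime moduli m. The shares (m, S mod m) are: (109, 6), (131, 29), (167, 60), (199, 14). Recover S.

The moduli are pairwise coprime; N = 109·131·167·199 = 474534007.
N/109 = 4353523; 4353523 ≡ 63 (mod 109); 63·45 ≡ 1, so inverse 45.
N/131 = 3622397; 3622397 ≡ 116 (mod 131); 116·96 ≡ 1, so inverse 96.
N/167 = 2841521; 2841521 ≡ 16 (mod 167); 16·94 ≡ 1, so inverse 94.
N/199 = 2384593; 2384593 ≡ 175 (mod 199); 175·58 ≡ 1, so inverse 58.
S ≡ 6·4353523·45 + 29·3622397·96 + 60·2841521·94 + 14·2384593·58 = 29222672414.
29222672414 mod 474534007 = 276097987.

276097987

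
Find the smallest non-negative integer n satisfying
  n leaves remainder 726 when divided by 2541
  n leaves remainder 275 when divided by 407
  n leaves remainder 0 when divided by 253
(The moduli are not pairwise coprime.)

Combine the congruences pairwise.
gcd(2541, 407) = 11 and 11 | (275 − 726), so the pair is consistent; merging gives n ≡ 41382 (mod 94017), where 94017 = lcm(2541, 407).
gcd(94017, 253) = 11 and 11 | (0 − 41382), so the pair is consistent; merging gives n ≡ 417450 (mod 2162391), where 2162391 = lcm(94017, 253).
The solution is unique modulo lcm(2541, 407, 253) = 2162391.

417450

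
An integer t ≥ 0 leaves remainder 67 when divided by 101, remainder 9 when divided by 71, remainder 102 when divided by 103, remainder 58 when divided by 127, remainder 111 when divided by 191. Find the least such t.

2418378508

The moduli are pairwise coprime; N = 101·71·103·127·191 = 17916535541.
N/101 = 177391441; 177391441 ≡ 91 (mod 101); 91·10 ≡ 1, so inverse 10.
N/71 = 252345571; 252345571 ≡ 69 (mod 71); 69·35 ≡ 1, so inverse 35.
N/103 = 173946947; 173946947 ≡ 32 (mod 103); 32·29 ≡ 1, so inverse 29.
N/127 = 141075083; 141075083 ≡ 54 (mod 127); 54·40 ≡ 1, so inverse 40.
N/191 = 93803851; 93803851 ≡ 122 (mod 191); 122·155 ≡ 1, so inverse 155.
t ≡ 67·177391441·10 + 9·252345571·35 + 102·173946947·29 + 58·141075083·40 + 111·93803851·155 = 2654065638576.
2654065638576 mod 17916535541 = 2418378508.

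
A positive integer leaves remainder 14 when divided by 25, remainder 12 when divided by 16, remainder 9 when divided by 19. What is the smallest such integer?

The moduli are pairwise coprime; M = 25·16·19 = 7600.
M/25 = 304; 304 ≡ 4 (mod 25); 4·19 ≡ 1, so inverse 19.
M/16 = 475; 475 ≡ 11 (mod 16); 11·3 ≡ 1, so inverse 3.
M/19 = 400; 400 ≡ 1 (mod 19), inverse 1.
N ≡ 14·304·19 + 12·475·3 + 9·400·1 = 101564.
101564 mod 7600 = 2764.

2764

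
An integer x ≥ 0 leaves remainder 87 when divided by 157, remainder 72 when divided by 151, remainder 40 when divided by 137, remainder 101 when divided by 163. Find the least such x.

269583845

From x ≡ 87 (mod 157) write x = 87 + 157t. Substituting into x ≡ 72 (mod 151) gives 157t ≡ 136 (mod 151), and since 6⁻¹ ≡ 126 (mod 151), t ≡ 73. Hence x ≡ 87 + 157·73 = 11548 (mod 23707).
From x ≡ 11548 (mod 23707) write x = 11548 + 23707t. Substituting into x ≡ 40 (mod 137) gives 23707t ≡ 0 (mod 137), and since 6⁻¹ ≡ 23 (mod 137), t ≡ 0. Hence x ≡ 11548 + 23707·0 = 11548 (mod 3247859).
From x ≡ 11548 (mod 3247859) write x = 11548 + 3247859t. Substituting into x ≡ 101 (mod 163) gives 3247859t ≡ 126 (mod 163), and since 84⁻¹ ≡ 33 (mod 163), t ≡ 83. Hence x ≡ 11548 + 3247859·83 = 269583845 (mod 529401017).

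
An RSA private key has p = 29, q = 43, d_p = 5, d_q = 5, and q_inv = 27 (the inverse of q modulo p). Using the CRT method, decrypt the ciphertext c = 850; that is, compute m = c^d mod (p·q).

1136

m₁ = c^(d_p) mod p: c ≡ 9 (mod 29), and 9^5 mod 29 = 5.
m₂ = c^(d_q) mod q: c ≡ 33 (mod 43), and 33^5 mod 43 = 18.
h = q_inv·(m₁ − m₂) mod p = 27·(5 − 18) mod 29 = 26.
m = m₂ + h·q = 18 + 26·43 = 1136.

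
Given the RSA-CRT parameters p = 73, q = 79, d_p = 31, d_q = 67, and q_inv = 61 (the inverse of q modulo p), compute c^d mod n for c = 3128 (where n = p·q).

m₁ = c^(d_p) mod p: c ≡ 62 (mod 73), and 62^31 mod 73 = 45.
m₂ = c^(d_q) mod q: c ≡ 47 (mod 79), and 47^67 mod 79 = 7.
h = q_inv·(m₁ − m₂) mod p = 61·(45 − 7) mod 73 = 55.
m = m₂ + h·q = 7 + 55·79 = 4352.

4352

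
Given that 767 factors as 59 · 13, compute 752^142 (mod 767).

595

Mod 59: 752 ≡ 44; by Fermat, exponent reduces to 142 mod 58 = 26; 44^26 ≡ 5 (mod 59).
Mod 13: 752 ≡ 11; by Fermat, exponent reduces to 142 mod 12 = 10; 11^10 ≡ 10 (mod 13).
Combine by CRT: x ≡ 5 (mod 59), x ≡ 10 (mod 13) ⇒ x ≡ 595 (mod 767).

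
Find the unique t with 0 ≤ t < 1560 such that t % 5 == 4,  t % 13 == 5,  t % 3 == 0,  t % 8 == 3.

From t ≡ 4 (mod 5) write t = 4 + 5s. Substituting into t ≡ 5 (mod 13) gives 5s ≡ 1 (mod 13), and since 5⁻¹ ≡ 8 (mod 13), s ≡ 8. Hence t ≡ 4 + 5·8 = 44 (mod 65).
From t ≡ 44 (mod 65) write t = 44 + 65s. Substituting into t ≡ 0 (mod 3) gives 65s ≡ 1 (mod 3), and since 2⁻¹ ≡ 2 (mod 3), s ≡ 2. Hence t ≡ 44 + 65·2 = 174 (mod 195).
From t ≡ 174 (mod 195) write t = 174 + 195s. Substituting into t ≡ 3 (mod 8) gives 195s ≡ 5 (mod 8), and since 3⁻¹ ≡ 3 (mod 8), s ≡ 7. Hence t ≡ 174 + 195·7 = 1539 (mod 1560).

1539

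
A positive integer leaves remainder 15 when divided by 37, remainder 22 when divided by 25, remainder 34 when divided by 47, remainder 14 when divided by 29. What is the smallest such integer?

The moduli are pairwise coprime; M = 37·25·47·29 = 1260775.
M/37 = 34075; 34075 ≡ 35 (mod 37); 35·18 ≡ 1, so inverse 18.
M/25 = 50431; 50431 ≡ 6 (mod 25); 6·21 ≡ 1, so inverse 21.
M/47 = 26825; 26825 ≡ 35 (mod 47); 35·43 ≡ 1, so inverse 43.
M/29 = 43475; 43475 ≡ 4 (mod 29); 4·22 ≡ 1, so inverse 22.
N ≡ 15·34075·18 + 22·50431·21 + 34·26825·43 + 14·43475·22 = 85107822.
85107822 mod 1260775 = 635897.

635897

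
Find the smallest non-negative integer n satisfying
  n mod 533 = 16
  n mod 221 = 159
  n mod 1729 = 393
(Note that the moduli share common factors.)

980736

gcd(533, 221) = 13 and 13 | (159 − 16), so the pair is consistent; merging gives n ≡ 2148 (mod 9061), where 9061 = lcm(533, 221).
gcd(9061, 1729) = 13 and 13 | (393 − 2148), so the pair is consistent; merging gives n ≡ 980736 (mod 1205113), where 1205113 = lcm(9061, 1729).
The solution is unique modulo lcm(533, 221, 1729) = 1205113.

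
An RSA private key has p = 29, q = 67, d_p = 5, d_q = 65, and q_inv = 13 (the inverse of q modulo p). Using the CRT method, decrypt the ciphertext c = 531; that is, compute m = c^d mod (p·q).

m₁ = c^(d_p) mod p: c ≡ 9 (mod 29), and 9^5 mod 29 = 5.
m₂ = c^(d_q) mod q: c ≡ 62 (mod 67), and 62^65 mod 67 = 40.
h = q_inv·(m₁ − m₂) mod p = 13·(5 − 40) mod 29 = 9.
m = m₂ + h·q = 40 + 9·67 = 643.

643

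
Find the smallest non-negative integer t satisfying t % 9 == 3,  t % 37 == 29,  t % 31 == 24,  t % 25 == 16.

From t ≡ 3 (mod 9) write t = 3 + 9s. Substituting into t ≡ 29 (mod 37) gives 9s ≡ 26 (mod 37), and since 9⁻¹ ≡ 33 (mod 37), s ≡ 7. Hence t ≡ 3 + 9·7 = 66 (mod 333).
From t ≡ 66 (mod 333) write t = 66 + 333s. Substituting into t ≡ 24 (mod 31) gives 333s ≡ 20 (mod 31), and since 23⁻¹ ≡ 27 (mod 31), s ≡ 13. Hence t ≡ 66 + 333·13 = 4395 (mod 10323).
From t ≡ 4395 (mod 10323) write t = 4395 + 10323s. Substituting into t ≡ 16 (mod 25) gives 10323s ≡ 21 (mod 25), and since 23⁻¹ ≡ 12 (mod 25), s ≡ 2. Hence t ≡ 4395 + 10323·2 = 25041 (mod 258075).

25041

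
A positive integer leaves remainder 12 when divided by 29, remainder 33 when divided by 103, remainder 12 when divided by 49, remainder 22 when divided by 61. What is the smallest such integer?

7609467

The moduli are pairwise coprime; M = 29·103·49·61 = 8928143.
M/29 = 307867; 307867 ≡ 3 (mod 29); 3·10 ≡ 1, so inverse 10.
M/103 = 86681; 86681 ≡ 58 (mod 103); 58·16 ≡ 1, so inverse 16.
M/49 = 182207; 182207 ≡ 25 (mod 49); 25·2 ≡ 1, so inverse 2.
M/61 = 146363; 146363 ≡ 24 (mod 61); 24·28 ≡ 1, so inverse 28.
n ≡ 12·307867·10 + 33·86681·16 + 12·182207·2 + 22·146363·28 = 177244184.
177244184 mod 8928143 = 7609467.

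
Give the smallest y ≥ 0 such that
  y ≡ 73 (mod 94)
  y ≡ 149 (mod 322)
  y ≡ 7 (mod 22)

gcd(94, 322) = 2 and 2 | (149 − 73), so the pair is consistent; merging gives y ≡ 10131 (mod 15134), where 15134 = lcm(94, 322).
gcd(15134, 22) = 2 and 2 | (7 − 10131), so the pair is consistent; merging gives y ≡ 40399 (mod 166474), where 166474 = lcm(15134, 22).
The solution is unique modulo lcm(94, 322, 22) = 166474.

40399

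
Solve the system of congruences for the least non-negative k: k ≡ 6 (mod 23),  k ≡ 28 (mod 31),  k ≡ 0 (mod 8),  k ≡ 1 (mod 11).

50744

The moduli are pairwise coprime; N = 23·31·8·11 = 62744.
N/23 = 2728; 2728 ≡ 14 (mod 23); 14·5 ≡ 1, so inverse 5.
N/31 = 2024; 2024 ≡ 9 (mod 31); 9·7 ≡ 1, so inverse 7.
N/8 = 7843; 7843 ≡ 3 (mod 8); 3·3 ≡ 1, so inverse 3.
N/11 = 5704; 5704 ≡ 6 (mod 11); 6·2 ≡ 1, so inverse 2.
k ≡ 6·2728·5 + 28·2024·7 + 0·7843·3 + 1·5704·2 = 489952.
489952 mod 62744 = 50744.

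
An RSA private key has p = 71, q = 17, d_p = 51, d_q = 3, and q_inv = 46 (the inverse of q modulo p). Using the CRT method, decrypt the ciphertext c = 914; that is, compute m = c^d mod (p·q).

21

m₁ = c^(d_p) mod p: c ≡ 62 (mod 71), and 62^51 mod 71 = 21.
m₂ = c^(d_q) mod q: c ≡ 13 (mod 17), and 13^3 mod 17 = 4.
h = q_inv·(m₁ − m₂) mod p = 46·(21 − 4) mod 71 = 1.
m = m₂ + h·q = 4 + 1·17 = 21.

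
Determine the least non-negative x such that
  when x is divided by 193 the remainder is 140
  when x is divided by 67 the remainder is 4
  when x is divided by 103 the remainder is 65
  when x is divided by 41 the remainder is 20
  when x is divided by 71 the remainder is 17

2279143895

The moduli are pairwise coprime; N = 193·67·103·41·71 = 3877140523.
N/193 = 20088811; 20088811 ≡ 20 (mod 193); 20·29 ≡ 1, so inverse 29.
N/67 = 57867769; 57867769 ≡ 3 (mod 67); 3·45 ≡ 1, so inverse 45.
N/103 = 37642141; 37642141 ≡ 70 (mod 103); 70·78 ≡ 1, so inverse 78.
N/41 = 94564403; 94564403 ≡ 35 (mod 41); 35·34 ≡ 1, so inverse 34.
N/71 = 54607613; 54607613 ≡ 22 (mod 71); 22·42 ≡ 1, so inverse 42.
x ≡ 140·20088811·29 + 4·57867769·45 + 65·37642141·78 + 20·94564403·34 + 17·54607613·42 = 386116055672.
386116055672 mod 3877140523 = 2279143895.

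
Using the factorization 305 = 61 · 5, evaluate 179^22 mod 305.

Mod 61: 179 ≡ 57; 57^22 ≡ 25 (mod 61).
Mod 5: 179 ≡ 4; by Fermat, exponent reduces to 22 mod 4 = 2; 4^2 ≡ 1 (mod 5).
Combine by CRT: x ≡ 25 (mod 61), x ≡ 1 (mod 5) ⇒ x ≡ 86 (mod 305).

86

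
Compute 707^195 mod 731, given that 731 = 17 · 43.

677

Mod 17: 707 ≡ 10; by Fermat, exponent reduces to 195 mod 16 = 3; 10^3 ≡ 14 (mod 17).
Mod 43: 707 ≡ 19; by Fermat, exponent reduces to 195 mod 42 = 27; 19^27 ≡ 32 (mod 43).
Combine by CRT: x ≡ 14 (mod 17), x ≡ 32 (mod 43) ⇒ x ≡ 677 (mod 731).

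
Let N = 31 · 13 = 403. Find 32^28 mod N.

Mod 31: 32 ≡ 1; 1^28 ≡ 1 (mod 31).
Mod 13: 32 ≡ 6; by Fermat, exponent reduces to 28 mod 12 = 4; 6^4 ≡ 9 (mod 13).
Combine by CRT: x ≡ 1 (mod 31), x ≡ 9 (mod 13) ⇒ x ≡ 373 (mod 403).

373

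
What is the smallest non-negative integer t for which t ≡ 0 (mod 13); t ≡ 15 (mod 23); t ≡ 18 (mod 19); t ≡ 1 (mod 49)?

259064

The moduli are pairwise coprime; N = 13·23·19·49 = 278369.
N/13 = 21413; 21413 ≡ 2 (mod 13); 2·7 ≡ 1, so inverse 7.
N/23 = 12103; 12103 ≡ 5 (mod 23); 5·14 ≡ 1, so inverse 14.
N/19 = 14651; 14651 ≡ 2 (mod 19); 2·10 ≡ 1, so inverse 10.
N/49 = 5681; 5681 ≡ 46 (mod 49); 46·16 ≡ 1, so inverse 16.
t ≡ 0·21413·7 + 15·12103·14 + 18·14651·10 + 1·5681·16 = 5269706.
5269706 mod 278369 = 259064.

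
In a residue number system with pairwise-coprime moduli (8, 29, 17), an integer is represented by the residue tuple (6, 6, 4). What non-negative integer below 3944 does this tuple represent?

The moduli are pairwise coprime; N = 8·29·17 = 3944.
N/8 = 493; 493 ≡ 5 (mod 8); 5·5 ≡ 1, so inverse 5.
N/29 = 136; 136 ≡ 20 (mod 29); 20·16 ≡ 1, so inverse 16.
N/17 = 232; 232 ≡ 11 (mod 17); 11·14 ≡ 1, so inverse 14.
x ≡ 6·493·5 + 6·136·16 + 4·232·14 = 40838.
40838 mod 3944 = 1398.

1398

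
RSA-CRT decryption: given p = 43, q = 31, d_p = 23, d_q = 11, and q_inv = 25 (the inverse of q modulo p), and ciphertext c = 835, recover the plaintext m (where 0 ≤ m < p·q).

m₁ = c^(d_p) mod p: c ≡ 18 (mod 43), and 18^23 mod 43 = 20.
m₂ = c^(d_q) mod q: c ≡ 29 (mod 31), and 29^11 mod 31 = 29.
h = q_inv·(m₁ − m₂) mod p = 25·(20 − 29) mod 43 = 33.
m = m₂ + h·q = 29 + 33·31 = 1052.

1052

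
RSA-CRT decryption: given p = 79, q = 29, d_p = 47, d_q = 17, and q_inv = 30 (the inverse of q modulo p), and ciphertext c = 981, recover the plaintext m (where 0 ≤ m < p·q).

m₁ = c^(d_p) mod p: c ≡ 33 (mod 79), and 33^47 mod 79 = 61.
m₂ = c^(d_q) mod q: c ≡ 24 (mod 29), and 24^17 mod 29 = 20.
h = q_inv·(m₁ − m₂) mod p = 30·(61 − 20) mod 79 = 45.
m = m₂ + h·q = 20 + 45·29 = 1325.

1325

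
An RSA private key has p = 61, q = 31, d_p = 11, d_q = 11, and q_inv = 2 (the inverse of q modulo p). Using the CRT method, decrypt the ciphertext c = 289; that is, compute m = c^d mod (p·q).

m₁ = c^(d_p) mod p: c ≡ 45 (mod 61), and 45^11 mod 61 = 36.
m₂ = c^(d_q) mod q: c ≡ 10 (mod 31), and 10^11 mod 31 = 19.
h = q_inv·(m₁ − m₂) mod p = 2·(36 − 19) mod 61 = 34.
m = m₂ + h·q = 19 + 34·31 = 1073.

1073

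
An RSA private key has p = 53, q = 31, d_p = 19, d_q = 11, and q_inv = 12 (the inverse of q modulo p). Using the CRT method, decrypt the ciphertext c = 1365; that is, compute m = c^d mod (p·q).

m₁ = c^(d_p) mod p: c ≡ 40 (mod 53), and 40^19 mod 53 = 7.
m₂ = c^(d_q) mod q: c ≡ 1 (mod 31), and 1^11 mod 31 = 1.
h = q_inv·(m₁ − m₂) mod p = 12·(7 − 1) mod 53 = 19.
m = m₂ + h·q = 1 + 19·31 = 590.

590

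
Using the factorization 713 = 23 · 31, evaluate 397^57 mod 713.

404

Mod 23: 397 ≡ 6; by Fermat, exponent reduces to 57 mod 22 = 13; 6^13 ≡ 13 (mod 23).
Mod 31: 397 ≡ 25; by Fermat, exponent reduces to 57 mod 30 = 27; 25^27 ≡ 1 (mod 31).
Combine by CRT: x ≡ 13 (mod 23), x ≡ 1 (mod 31) ⇒ x ≡ 404 (mod 713).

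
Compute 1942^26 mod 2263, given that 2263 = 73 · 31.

Mod 73: 1942 ≡ 44; 44^26 ≡ 23 (mod 73).
Mod 31: 1942 ≡ 20; 20^26 ≡ 7 (mod 31).
Combine by CRT: x ≡ 23 (mod 73), x ≡ 7 (mod 31) ⇒ x ≡ 534 (mod 2263).

534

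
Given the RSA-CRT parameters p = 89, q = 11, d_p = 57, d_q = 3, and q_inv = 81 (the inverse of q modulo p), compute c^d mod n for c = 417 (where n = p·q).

439

m₁ = c^(d_p) mod p: c ≡ 61 (mod 89), and 61^57 mod 89 = 83.
m₂ = c^(d_q) mod q: c ≡ 10 (mod 11), and 10^3 mod 11 = 10.
h = q_inv·(m₁ − m₂) mod p = 81·(83 − 10) mod 89 = 39.
m = m₂ + h·q = 10 + 39·11 = 439.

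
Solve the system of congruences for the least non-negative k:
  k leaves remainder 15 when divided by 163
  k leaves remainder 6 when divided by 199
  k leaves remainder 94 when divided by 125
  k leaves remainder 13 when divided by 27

24887344

From k ≡ 15 (mod 163) write k = 15 + 163t. Substituting into k ≡ 6 (mod 199) gives 163t ≡ 190 (mod 199), and since 163⁻¹ ≡ 105 (mod 199), t ≡ 50. Hence k ≡ 15 + 163·50 = 8165 (mod 32437).
From k ≡ 8165 (mod 32437) write k = 8165 + 32437t. Substituting into k ≡ 94 (mod 125) gives 32437t ≡ 54 (mod 125), and since 62⁻¹ ≡ 123 (mod 125), t ≡ 17. Hence k ≡ 8165 + 32437·17 = 559594 (mod 4054625).
From k ≡ 559594 (mod 4054625) write k = 559594 + 4054625t. Substituting into k ≡ 13 (mod 27) gives 4054625t ≡ 21 (mod 27), and since 8⁻¹ ≡ 17 (mod 27), t ≡ 6. Hence k ≡ 559594 + 4054625·6 = 24887344 (mod 109474875).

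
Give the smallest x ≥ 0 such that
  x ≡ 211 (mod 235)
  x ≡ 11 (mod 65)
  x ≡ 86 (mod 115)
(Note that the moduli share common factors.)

Combine the congruences pairwise.
gcd(235, 65) = 5 and 5 | (11 − 211), so the pair is consistent; merging gives x ≡ 2091 (mod 3055), where 3055 = lcm(235, 65).
gcd(3055, 115) = 5 and 5 | (86 − 2091), so the pair is consistent; merging gives x ≡ 5146 (mod 70265), where 70265 = lcm(3055, 115).
The solution is unique modulo lcm(235, 65, 115) = 70265.

5146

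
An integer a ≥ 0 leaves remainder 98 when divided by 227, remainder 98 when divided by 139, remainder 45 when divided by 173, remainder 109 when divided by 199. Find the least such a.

1028974981

From a ≡ 98 (mod 227) write a = 98 + 227t. Substituting into a ≡ 98 (mod 139) gives 227t ≡ 0 (mod 139), and since 88⁻¹ ≡ 109 (mod 139), t ≡ 0. Hence a ≡ 98 + 227·0 = 98 (mod 31553).
From a ≡ 98 (mod 31553) write a = 98 + 31553t. Substituting into a ≡ 45 (mod 173) gives 31553t ≡ 120 (mod 173), and since 67⁻¹ ≡ 31 (mod 173), t ≡ 87. Hence a ≡ 98 + 31553·87 = 2745209 (mod 5458669).
From a ≡ 2745209 (mod 5458669) write a = 2745209 + 5458669t. Substituting into a ≡ 109 (mod 199) gives 5458669t ≡ 105 (mod 199), and since 99⁻¹ ≡ 197 (mod 199), t ≡ 188. Hence a ≡ 2745209 + 5458669·188 = 1028974981 (mod 1086275131).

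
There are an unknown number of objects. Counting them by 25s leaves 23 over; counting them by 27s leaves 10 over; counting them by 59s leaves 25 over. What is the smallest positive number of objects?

39673

The moduli are pairwise coprime; M = 25·27·59 = 39825.
M/25 = 1593; 1593 ≡ 18 (mod 25); 18·7 ≡ 1, so inverse 7.
M/27 = 1475; 1475 ≡ 17 (mod 27); 17·8 ≡ 1, so inverse 8.
M/59 = 675; 675 ≡ 26 (mod 59); 26·25 ≡ 1, so inverse 25.
N ≡ 23·1593·7 + 10·1475·8 + 25·675·25 = 796348.
796348 mod 39825 = 39673.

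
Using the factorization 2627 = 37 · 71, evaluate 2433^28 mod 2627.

786

Mod 37: 2433 ≡ 28; 28^28 ≡ 9 (mod 37).
Mod 71: 2433 ≡ 19; 19^28 ≡ 5 (mod 71).
Combine by CRT: x ≡ 9 (mod 37), x ≡ 5 (mod 71) ⇒ x ≡ 786 (mod 2627).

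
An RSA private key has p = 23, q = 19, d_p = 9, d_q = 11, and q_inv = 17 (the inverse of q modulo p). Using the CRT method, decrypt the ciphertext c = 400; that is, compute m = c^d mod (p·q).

m₁ = c^(d_p) mod p: c ≡ 9 (mod 23), and 9^9 mod 23 = 2.
m₂ = c^(d_q) mod q: c ≡ 1 (mod 19), and 1^11 mod 19 = 1.
h = q_inv·(m₁ − m₂) mod p = 17·(2 − 1) mod 23 = 17.
m = m₂ + h·q = 1 + 17·19 = 324.

324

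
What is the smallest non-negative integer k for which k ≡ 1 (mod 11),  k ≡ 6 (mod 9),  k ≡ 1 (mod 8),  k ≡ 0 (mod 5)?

3345

The moduli are pairwise coprime; N = 11·9·8·5 = 3960.
N/11 = 360; 360 ≡ 8 (mod 11); 8·7 ≡ 1, so inverse 7.
N/9 = 440; 440 ≡ 8 (mod 9); 8·8 ≡ 1, so inverse 8.
N/8 = 495; 495 ≡ 7 (mod 8); 7·7 ≡ 1, so inverse 7.
N/5 = 792; 792 ≡ 2 (mod 5); 2·3 ≡ 1, so inverse 3.
k ≡ 1·360·7 + 6·440·8 + 1·495·7 + 0·792·3 = 27105.
27105 mod 3960 = 3345.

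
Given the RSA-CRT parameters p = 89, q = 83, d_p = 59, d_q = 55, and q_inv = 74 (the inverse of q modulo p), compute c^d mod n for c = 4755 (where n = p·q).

m₁ = c^(d_p) mod p: c ≡ 38 (mod 89), and 38^59 mod 89 = 6.
m₂ = c^(d_q) mod q: c ≡ 24 (mod 83), and 24^55 mod 83 = 22.
h = q_inv·(m₁ − m₂) mod p = 74·(6 − 22) mod 89 = 62.
m = m₂ + h·q = 22 + 62·83 = 5168.

5168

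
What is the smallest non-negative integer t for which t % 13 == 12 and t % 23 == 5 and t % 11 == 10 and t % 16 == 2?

The moduli are pairwise coprime; N = 13·23·11·16 = 52624.
N/13 = 4048; 4048 ≡ 5 (mod 13); 5·8 ≡ 1, so inverse 8.
N/23 = 2288; 2288 ≡ 11 (mod 23); 11·21 ≡ 1, so inverse 21.
N/11 = 4784; 4784 ≡ 10 (mod 11); 10·10 ≡ 1, so inverse 10.
N/16 = 3289; 3289 ≡ 9 (mod 16); 9·9 ≡ 1, so inverse 9.
t ≡ 12·4048·8 + 5·2288·21 + 10·4784·10 + 2·3289·9 = 1166450.
1166450 mod 52624 = 8722.

8722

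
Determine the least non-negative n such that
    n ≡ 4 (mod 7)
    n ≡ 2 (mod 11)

46

Combine the congruences pairwise.
From n ≡ 4 (mod 7) write n = 4 + 7t. Substituting into n ≡ 2 (mod 11) gives 7t ≡ 9 (mod 11), and since 7⁻¹ ≡ 8 (mod 11), t ≡ 6. Hence n ≡ 4 + 7·6 = 46 (mod 77).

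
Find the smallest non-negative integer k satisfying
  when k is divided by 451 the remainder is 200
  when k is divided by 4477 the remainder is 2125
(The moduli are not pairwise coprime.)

140912

gcd(451, 4477) = 11 and 11 | (2125 − 200), so the pair is consistent; merging gives k ≡ 140912 (mod 183557), where 183557 = lcm(451, 4477).
The solution is unique modulo lcm(451, 4477) = 183557.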